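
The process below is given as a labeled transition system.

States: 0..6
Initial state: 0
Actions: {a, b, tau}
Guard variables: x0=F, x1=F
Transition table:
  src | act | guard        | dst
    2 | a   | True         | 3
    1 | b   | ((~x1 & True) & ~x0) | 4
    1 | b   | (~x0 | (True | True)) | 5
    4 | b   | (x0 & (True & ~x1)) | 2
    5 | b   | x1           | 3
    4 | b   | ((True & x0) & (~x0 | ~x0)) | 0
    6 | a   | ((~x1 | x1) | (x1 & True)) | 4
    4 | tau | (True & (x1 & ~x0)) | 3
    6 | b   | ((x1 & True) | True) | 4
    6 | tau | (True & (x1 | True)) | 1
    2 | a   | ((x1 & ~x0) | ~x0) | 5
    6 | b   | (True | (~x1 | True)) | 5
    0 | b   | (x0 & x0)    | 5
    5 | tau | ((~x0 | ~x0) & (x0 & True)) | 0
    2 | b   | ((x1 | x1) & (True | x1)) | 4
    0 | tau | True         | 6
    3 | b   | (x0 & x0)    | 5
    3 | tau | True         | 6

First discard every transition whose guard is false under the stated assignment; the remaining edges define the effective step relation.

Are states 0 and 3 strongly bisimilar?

Refine partition for ~:
  π0 = {{0,1,2,3,4,5,6}}
  π1 = {{0,3},{1},{2},{4,5},{6}}
Fixed point at round 2; 5 class(es).
class of 0: {0,3}; class of 3: {0,3}

Answer: BISIMILAR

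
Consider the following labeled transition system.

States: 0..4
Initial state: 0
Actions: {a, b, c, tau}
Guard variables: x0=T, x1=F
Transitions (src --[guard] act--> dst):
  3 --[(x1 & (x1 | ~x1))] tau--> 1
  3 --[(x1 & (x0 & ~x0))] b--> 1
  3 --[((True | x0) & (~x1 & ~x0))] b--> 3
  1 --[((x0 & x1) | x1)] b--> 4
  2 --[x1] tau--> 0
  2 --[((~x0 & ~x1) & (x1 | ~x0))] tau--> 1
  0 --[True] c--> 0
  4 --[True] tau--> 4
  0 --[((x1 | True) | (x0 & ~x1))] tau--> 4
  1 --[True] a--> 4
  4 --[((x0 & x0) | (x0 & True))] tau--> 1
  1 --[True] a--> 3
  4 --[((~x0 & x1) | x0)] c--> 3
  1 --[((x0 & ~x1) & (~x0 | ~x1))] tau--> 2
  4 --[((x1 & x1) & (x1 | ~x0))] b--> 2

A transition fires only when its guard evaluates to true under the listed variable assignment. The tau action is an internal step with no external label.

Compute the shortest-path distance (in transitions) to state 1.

Answer: 2

Analysis:
Layered search for 1:
  Layer 0: {0}
  Layer 1: {4}
  Layer 2: {1,3}
depth(1)=2, e.g. tau·tau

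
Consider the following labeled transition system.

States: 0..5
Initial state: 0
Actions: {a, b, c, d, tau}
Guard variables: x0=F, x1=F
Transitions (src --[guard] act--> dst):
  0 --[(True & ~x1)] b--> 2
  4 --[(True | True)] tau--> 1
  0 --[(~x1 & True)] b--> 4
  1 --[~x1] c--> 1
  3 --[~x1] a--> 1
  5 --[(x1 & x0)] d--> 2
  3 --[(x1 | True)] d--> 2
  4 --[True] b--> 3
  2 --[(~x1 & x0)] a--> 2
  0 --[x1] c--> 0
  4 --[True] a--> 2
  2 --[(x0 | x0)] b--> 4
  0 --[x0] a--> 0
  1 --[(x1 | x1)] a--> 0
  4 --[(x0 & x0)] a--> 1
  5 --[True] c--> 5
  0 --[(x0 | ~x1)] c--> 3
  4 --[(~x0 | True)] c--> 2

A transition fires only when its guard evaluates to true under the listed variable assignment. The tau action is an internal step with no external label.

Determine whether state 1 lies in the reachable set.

11 transition(s) survive guard evaluation.
Layer 0: {0}
Layer 1: {2,3,4}  now seen {0,2,3,4}
Layer 2: {1}  now seen {0,1,2,3,4}
R = {0,1,2,3,4}
Path to 1: b·tau

Answer: REACHABLE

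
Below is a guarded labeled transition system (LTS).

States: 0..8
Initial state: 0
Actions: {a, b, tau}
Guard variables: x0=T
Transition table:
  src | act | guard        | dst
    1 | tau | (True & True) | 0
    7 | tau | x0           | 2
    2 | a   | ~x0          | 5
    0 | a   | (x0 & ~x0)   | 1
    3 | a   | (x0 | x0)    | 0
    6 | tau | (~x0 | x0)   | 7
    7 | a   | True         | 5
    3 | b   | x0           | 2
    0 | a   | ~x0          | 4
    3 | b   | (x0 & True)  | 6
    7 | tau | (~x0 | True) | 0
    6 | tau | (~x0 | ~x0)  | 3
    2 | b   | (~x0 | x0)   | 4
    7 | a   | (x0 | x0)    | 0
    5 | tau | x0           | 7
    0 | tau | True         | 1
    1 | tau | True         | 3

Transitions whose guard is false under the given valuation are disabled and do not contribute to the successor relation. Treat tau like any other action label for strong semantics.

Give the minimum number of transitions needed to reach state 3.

Answer: 2

Trace:
Breadth-first toward 3:
  L0 = {0}
  L1 = {1}
  L2 = {3}
3 enters at depth 2; path tau·tau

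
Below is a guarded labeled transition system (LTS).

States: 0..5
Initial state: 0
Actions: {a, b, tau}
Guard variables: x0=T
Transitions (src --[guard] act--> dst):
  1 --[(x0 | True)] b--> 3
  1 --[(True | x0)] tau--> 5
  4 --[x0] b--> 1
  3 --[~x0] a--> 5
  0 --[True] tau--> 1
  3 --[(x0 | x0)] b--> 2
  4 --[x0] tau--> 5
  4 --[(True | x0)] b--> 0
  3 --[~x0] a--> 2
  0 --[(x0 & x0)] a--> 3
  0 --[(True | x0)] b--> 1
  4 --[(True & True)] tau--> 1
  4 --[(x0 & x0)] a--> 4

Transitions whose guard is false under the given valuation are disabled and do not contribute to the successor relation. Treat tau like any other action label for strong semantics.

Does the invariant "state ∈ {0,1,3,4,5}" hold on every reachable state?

Answer: INVARIANT VIOLATED at state 2

Analysis:
Safe = {0,1,3,4,5}
Reach set: {0,1,2,3,5}
  0: ok
  1: ok
  2: VIOLATES
  3: ok
  5: ok
witness against invariant: a·b → 2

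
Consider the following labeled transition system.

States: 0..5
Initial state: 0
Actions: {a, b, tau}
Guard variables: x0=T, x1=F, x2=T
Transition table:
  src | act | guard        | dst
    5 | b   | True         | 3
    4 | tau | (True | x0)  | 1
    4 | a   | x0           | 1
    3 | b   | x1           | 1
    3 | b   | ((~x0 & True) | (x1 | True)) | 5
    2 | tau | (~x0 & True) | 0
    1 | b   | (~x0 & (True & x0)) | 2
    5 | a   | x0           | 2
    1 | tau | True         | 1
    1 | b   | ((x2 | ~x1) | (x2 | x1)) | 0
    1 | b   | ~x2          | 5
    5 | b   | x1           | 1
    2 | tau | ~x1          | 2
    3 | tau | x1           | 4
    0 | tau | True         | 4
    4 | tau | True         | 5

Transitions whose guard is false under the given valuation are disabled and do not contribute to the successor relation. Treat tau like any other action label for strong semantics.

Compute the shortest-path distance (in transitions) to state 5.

Breadth-first toward 5:
  depth 0: {0}
  depth 1: {4}
  depth 2: {1,5}
depth(5)=2, e.g. tau·tau

Answer: 2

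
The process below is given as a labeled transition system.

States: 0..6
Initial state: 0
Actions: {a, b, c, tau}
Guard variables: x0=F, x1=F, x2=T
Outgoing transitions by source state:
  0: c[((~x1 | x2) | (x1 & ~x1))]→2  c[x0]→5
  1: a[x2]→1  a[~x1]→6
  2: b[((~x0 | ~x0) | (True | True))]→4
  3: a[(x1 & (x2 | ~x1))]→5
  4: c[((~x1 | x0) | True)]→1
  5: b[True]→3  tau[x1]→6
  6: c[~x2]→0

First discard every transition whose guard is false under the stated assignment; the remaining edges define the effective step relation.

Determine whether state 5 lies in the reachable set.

Answer: UNREACHABLE

Working:
After dropping false guards: 6 live edges.
Layer 0: {0}
Layer 1: {2}  now seen {0,2}
Layer 2: {4}  now seen {0,2,4}
Layer 3: {1}  now seen {0,1,2,4}
Layer 4: {6}  now seen {0,1,2,4,6}
Reachable = {0,1,2,4,6}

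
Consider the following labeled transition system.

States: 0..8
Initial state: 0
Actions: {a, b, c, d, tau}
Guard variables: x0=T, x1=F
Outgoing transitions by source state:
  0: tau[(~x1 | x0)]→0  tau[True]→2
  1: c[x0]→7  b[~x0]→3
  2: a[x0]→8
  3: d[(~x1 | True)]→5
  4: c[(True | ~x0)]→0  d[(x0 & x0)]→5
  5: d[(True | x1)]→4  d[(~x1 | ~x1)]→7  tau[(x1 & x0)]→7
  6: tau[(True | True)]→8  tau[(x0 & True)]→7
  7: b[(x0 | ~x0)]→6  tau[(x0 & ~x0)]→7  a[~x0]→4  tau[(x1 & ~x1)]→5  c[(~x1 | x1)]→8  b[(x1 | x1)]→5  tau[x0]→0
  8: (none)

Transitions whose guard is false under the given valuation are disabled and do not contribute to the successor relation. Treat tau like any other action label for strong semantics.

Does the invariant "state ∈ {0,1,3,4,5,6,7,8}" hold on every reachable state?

Answer: INVARIANT VIOLATED at state 2

Trace:
Inv-set: {0,1,3,4,5,6,7,8}
Reach set: {0,2,8}
  0: ok
  2: outside
  8: ok
counterexample path to 2: tau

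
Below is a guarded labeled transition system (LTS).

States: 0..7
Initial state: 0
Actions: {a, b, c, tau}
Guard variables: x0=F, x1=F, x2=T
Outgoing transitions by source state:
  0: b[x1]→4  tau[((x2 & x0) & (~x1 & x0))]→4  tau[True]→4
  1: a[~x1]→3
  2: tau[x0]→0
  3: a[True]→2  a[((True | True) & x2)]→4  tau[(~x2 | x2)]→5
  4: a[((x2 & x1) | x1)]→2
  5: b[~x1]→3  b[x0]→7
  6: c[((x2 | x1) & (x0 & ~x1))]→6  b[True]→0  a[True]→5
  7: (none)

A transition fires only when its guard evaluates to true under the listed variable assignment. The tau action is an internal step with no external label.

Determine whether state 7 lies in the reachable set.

Answer: UNREACHABLE

Trace:
After dropping false guards: 8 live edges.
L0 = {0}
L1 = {4}  cumulative {0,4}
Reachable = {0,4}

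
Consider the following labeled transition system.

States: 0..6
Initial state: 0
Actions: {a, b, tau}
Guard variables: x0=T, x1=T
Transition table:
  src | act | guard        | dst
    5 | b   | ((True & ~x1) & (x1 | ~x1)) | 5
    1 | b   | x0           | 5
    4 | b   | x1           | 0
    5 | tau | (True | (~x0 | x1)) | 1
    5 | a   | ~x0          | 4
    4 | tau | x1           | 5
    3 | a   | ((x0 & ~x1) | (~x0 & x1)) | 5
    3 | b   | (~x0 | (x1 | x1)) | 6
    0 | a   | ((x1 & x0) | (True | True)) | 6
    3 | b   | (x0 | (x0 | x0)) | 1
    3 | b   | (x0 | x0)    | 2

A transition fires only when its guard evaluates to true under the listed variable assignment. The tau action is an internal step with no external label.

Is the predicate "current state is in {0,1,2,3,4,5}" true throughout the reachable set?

Answer: INVARIANT VIOLATED at state 6

Analysis:
Allowed set {0,1,2,3,4,5}
R = {0,6}
  0: safe
  6: outside
counterexample path to 6: a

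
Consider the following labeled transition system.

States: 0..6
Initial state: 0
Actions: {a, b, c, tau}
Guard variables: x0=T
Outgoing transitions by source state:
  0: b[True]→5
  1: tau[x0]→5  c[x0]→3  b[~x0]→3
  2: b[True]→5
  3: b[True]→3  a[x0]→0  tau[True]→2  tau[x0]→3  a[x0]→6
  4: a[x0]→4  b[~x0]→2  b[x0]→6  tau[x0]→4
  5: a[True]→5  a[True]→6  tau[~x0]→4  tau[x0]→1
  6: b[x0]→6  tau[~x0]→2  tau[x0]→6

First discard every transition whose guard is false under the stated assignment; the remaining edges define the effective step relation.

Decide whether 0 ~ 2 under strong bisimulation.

Compute ~ classes (split until stable):
  round 0: {{0,1,2,3,4,5,6}}
  round 1: {{0,2},{1},{3,4},{5},{6}}
  round 2: {{0,2},{1},{3},{4},{5},{6}}
Fixed point at round 3; 6 class(es).
class of 0: {0,2}; class of 2: {0,2}

Answer: BISIMILAR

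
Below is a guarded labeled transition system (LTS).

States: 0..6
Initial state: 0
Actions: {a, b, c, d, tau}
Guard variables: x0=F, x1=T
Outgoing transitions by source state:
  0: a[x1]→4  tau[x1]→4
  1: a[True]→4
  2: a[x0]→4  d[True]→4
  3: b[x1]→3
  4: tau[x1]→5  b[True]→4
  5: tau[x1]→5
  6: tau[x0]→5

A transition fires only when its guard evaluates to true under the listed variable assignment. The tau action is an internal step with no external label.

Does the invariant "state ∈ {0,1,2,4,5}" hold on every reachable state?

Answer: INVARIANT HOLDS

Analysis:
Inv-set: {0,1,2,4,5}
R = {0,4,5}
  0: safe
  4: safe
  5: safe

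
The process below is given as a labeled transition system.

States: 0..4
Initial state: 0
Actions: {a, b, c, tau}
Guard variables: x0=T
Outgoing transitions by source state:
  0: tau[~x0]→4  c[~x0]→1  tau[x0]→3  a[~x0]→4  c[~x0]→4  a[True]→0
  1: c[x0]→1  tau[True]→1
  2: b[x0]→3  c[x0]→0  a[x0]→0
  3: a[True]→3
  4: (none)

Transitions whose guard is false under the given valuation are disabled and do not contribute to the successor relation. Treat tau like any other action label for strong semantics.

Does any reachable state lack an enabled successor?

Answer: DEADLOCK-FREE

Trace:
Reach set: {0,3}
  0: a→0  tau→3  [deg 2]
  3: a→3  [deg 1]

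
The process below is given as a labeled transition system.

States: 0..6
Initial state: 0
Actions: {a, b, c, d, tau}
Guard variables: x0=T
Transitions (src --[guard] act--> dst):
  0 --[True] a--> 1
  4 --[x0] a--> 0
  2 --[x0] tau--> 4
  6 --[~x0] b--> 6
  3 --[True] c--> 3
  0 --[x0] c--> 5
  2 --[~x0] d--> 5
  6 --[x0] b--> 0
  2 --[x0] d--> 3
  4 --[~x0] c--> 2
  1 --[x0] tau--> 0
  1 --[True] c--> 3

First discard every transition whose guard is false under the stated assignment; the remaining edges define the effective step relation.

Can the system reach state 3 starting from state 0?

9 transition(s) survive guard evaluation.
Layer 0: {0}
Layer 1: {1,5}  total {0,1,5}
Layer 2: {3}  total {0,1,3,5}
Reach set: {0,1,3,5}
witness 3: a·c

Answer: REACHABLE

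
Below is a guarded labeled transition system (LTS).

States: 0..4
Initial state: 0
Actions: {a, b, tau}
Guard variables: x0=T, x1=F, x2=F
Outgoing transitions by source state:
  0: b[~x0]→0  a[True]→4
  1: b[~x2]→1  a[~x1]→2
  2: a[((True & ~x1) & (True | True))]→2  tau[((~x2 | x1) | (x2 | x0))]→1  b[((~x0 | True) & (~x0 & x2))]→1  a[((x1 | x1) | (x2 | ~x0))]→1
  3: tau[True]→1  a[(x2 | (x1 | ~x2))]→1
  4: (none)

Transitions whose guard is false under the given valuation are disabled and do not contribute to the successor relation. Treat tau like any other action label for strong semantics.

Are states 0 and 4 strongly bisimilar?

Answer: NOT BISIMILAR

Analysis:
Bisimulation quotient by refinement:
  π0 = {{0,1,2,3,4}}
  π1 = {{0},{1},{2,3},{4}}
  π2 = {{0},{1},{2},{3},{4}}
stable after 3 split(s): 5 block(s)
[0]={0}  [4]={4}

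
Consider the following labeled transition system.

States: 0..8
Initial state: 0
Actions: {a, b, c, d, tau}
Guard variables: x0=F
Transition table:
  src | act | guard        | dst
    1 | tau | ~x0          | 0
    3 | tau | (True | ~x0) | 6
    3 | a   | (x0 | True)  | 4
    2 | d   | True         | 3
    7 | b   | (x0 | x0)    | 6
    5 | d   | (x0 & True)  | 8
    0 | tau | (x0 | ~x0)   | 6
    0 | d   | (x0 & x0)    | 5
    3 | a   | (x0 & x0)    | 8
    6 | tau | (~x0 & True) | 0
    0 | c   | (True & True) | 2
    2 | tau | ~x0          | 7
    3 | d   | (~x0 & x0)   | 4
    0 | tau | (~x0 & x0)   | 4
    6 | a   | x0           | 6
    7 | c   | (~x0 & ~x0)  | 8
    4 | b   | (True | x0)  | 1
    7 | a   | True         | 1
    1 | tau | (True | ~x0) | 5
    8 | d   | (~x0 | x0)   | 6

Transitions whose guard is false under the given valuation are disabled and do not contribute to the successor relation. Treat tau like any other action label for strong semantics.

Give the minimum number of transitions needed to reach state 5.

BFS to 5:
  Layer 0: {0}
  Layer 1: {2,6}
  Layer 2: {3,7}
  Layer 3: {1,4,8}
  Layer 4: {5}
depth(5)=4, e.g. c·tau·a·tau

Answer: 4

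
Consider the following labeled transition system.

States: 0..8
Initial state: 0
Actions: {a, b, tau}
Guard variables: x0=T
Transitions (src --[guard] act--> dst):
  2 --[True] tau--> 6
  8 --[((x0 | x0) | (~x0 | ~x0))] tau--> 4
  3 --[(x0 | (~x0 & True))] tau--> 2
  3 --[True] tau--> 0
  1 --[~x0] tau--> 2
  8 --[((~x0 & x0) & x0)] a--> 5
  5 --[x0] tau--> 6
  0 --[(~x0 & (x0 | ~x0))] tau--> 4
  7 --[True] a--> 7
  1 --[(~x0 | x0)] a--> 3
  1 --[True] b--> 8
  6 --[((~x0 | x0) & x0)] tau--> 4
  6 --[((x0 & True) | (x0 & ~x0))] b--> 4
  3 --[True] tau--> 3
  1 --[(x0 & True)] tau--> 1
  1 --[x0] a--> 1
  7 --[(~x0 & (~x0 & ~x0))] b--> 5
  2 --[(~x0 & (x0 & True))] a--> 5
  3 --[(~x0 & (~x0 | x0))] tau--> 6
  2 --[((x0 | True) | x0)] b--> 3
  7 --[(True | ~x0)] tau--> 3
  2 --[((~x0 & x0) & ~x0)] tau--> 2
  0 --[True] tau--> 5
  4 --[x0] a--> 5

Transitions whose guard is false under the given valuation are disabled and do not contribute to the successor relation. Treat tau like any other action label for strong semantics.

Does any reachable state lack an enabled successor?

Reach set: {0,4,5,6}
  0: tau→5  [deg 1]
  4: a→5  [deg 1]
  5: tau→6  [deg 1]
  6: b→4  tau→4  [deg 2]

Answer: DEADLOCK-FREE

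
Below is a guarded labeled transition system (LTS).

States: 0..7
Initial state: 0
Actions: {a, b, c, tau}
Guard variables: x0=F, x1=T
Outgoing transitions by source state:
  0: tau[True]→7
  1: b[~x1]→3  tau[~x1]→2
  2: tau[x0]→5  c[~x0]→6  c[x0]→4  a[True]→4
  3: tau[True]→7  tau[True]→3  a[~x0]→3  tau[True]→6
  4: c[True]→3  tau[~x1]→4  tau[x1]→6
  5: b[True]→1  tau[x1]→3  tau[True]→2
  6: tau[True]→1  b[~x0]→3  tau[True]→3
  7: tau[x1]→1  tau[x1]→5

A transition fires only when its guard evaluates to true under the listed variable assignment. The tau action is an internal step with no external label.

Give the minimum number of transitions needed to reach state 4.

Answer: 4

Trace:
Breadth-first toward 4:
  Layer 0: {0}
  Layer 1: {7}
  Layer 2: {1,5}
  Layer 3: {2,3}
  Layer 4: {4,6}
first hit 4 at d=4 via tau·tau·tau·a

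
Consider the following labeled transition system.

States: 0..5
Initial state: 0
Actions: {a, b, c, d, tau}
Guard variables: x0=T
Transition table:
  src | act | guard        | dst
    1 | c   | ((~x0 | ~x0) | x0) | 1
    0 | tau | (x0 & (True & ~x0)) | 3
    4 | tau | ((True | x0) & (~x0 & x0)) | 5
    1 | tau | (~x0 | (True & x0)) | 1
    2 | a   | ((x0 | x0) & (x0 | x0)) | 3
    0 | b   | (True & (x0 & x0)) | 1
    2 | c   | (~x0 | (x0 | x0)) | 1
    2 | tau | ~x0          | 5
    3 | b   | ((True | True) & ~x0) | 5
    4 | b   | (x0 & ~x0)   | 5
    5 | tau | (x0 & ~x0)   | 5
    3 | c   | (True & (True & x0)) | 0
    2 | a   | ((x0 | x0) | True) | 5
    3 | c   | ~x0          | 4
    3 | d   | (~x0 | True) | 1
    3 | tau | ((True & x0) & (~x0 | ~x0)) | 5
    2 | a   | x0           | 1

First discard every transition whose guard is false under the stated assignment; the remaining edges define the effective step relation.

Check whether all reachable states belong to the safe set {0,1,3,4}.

Answer: INVARIANT HOLDS

Trace:
Inv-set: {0,1,3,4}
R = {0,1}
  0: ok
  1: ok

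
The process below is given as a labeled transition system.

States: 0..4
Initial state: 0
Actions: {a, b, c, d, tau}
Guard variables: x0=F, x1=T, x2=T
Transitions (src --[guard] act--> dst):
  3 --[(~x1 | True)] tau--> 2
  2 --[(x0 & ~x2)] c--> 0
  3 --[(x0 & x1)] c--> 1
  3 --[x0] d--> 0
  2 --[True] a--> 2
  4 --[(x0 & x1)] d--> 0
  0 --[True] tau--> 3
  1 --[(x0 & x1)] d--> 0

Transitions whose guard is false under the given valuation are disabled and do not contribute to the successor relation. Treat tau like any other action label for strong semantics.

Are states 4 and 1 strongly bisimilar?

Answer: BISIMILAR

Analysis:
Bisimulation quotient by refinement:
  π0 = {{0,1,2,3,4}}
  π1 = {{0,3},{1,4},{2}}
  π2 = {{0},{1,4},{2},{3}}
Fixed point at round 3; 4 class(es).
[4]={1,4}  [1]={1,4}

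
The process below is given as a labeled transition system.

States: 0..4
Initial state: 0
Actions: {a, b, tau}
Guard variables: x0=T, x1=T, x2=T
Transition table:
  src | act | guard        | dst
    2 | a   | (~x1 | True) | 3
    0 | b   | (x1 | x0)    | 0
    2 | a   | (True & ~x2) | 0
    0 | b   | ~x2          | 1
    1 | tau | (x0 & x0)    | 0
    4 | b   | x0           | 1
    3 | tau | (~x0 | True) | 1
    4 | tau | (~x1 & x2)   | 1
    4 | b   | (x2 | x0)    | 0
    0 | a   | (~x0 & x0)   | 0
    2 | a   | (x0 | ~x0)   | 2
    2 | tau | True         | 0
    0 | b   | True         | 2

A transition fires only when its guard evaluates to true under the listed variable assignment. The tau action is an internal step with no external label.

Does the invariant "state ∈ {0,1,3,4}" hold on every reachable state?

Allowed set {0,1,3,4}
Reachable = {0,1,2,3}
  0: safe
  1: safe
  2: outside
  3: safe
witness against invariant: b → 2

Answer: INVARIANT VIOLATED at state 2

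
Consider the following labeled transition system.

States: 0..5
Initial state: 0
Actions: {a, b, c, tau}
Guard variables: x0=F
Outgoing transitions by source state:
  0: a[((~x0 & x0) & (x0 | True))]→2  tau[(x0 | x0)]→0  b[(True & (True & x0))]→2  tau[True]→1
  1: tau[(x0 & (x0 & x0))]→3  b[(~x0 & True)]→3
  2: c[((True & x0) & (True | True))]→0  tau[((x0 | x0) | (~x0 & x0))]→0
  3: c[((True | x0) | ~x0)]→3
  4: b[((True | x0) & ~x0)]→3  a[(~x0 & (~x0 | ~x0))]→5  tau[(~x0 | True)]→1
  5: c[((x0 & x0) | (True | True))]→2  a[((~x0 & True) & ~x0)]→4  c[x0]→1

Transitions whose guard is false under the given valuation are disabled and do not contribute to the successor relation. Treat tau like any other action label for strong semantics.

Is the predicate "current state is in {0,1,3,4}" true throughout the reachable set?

Allowed set {0,1,3,4}
Reachable = {0,1,3}
  0: ok
  1: ok
  3: ok

Answer: INVARIANT HOLDS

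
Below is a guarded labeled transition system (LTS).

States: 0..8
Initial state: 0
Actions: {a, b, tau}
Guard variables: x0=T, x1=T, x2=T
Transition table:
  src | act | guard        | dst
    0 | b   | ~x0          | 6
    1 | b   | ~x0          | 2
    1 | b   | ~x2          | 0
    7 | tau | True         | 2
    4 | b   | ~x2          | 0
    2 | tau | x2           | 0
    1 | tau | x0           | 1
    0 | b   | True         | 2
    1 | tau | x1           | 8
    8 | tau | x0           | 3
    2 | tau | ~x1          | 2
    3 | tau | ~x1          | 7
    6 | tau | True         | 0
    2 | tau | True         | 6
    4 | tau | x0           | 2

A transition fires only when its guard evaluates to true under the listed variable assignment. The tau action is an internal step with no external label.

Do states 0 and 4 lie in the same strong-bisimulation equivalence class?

Compute ~ classes (split until stable):
  P[0] = {{0,1,2,3,4,5,6,7,8}}
  P[1] = {{0},{1,2,4,6,7,8},{3,5}}
  P[2] = {{0},{1,4,7},{2},{3,5},{6},{8}}
  P[3] = {{0},{1},{2},{3,5},{4,7},{6},{8}}
stable after 4 split(s): 7 block(s)
0∈{0}, 4∈{4,7}

Answer: NOT BISIMILAR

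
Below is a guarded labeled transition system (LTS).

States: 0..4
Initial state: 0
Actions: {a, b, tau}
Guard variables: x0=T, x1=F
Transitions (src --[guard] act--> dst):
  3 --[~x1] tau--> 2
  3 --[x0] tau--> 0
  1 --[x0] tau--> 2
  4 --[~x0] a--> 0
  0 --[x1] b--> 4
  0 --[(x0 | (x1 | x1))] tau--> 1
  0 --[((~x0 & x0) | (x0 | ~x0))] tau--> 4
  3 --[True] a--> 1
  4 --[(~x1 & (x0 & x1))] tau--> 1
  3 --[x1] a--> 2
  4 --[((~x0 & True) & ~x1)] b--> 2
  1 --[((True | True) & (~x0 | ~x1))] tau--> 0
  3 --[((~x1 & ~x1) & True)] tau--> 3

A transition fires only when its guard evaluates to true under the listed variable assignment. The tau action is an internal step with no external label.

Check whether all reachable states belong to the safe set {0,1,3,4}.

Answer: INVARIANT VIOLATED at state 2

Trace:
Inv-set: {0,1,3,4}
R = {0,1,2,4}
  0: ✓
  1: ✓
  2: VIOLATES
  4: ✓
counterexample path to 2: tau·tau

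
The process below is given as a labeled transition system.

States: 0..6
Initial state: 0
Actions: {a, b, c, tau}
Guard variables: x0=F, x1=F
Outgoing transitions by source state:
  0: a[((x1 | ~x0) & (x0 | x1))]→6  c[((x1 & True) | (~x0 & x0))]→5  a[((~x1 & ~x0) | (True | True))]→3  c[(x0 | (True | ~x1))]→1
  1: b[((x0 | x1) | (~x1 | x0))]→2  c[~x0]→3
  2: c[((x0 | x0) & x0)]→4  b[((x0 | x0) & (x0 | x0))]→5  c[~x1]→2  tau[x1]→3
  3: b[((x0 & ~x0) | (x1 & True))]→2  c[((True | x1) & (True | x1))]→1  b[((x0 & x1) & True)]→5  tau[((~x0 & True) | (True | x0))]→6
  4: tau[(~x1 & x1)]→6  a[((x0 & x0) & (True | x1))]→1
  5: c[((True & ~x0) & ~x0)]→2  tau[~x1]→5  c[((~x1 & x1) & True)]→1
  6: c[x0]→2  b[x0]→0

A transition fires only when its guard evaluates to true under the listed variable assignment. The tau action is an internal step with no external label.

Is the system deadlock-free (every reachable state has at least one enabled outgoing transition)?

R = {0,1,2,3,6}
  0: a→3  c→1  [deg 2]
  1: b→2  c→3  [deg 2]
  2: c→2  [deg 1]
  3: c→1  tau→6  [deg 2]
  6: ∅  [deadlock]
Path to 6: a·tau

Answer: DEADLOCK at state 6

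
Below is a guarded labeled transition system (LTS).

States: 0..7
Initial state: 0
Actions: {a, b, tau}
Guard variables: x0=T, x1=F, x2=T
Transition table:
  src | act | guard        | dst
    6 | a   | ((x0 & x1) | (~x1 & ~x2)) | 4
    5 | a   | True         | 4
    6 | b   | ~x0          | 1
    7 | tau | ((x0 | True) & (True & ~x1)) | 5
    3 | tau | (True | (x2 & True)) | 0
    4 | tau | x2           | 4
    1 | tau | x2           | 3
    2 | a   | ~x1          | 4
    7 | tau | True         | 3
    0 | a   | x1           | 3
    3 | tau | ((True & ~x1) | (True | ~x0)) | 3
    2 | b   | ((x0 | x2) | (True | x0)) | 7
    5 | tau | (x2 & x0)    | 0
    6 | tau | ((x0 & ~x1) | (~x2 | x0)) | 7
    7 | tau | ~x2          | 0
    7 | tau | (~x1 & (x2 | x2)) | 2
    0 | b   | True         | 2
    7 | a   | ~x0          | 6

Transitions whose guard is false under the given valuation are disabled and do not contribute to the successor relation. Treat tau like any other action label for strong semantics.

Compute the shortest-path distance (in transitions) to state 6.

Breadth-first toward 6:
  Layer 0: {0}
  Layer 1: {2}
  Layer 2: {4,7}
  Layer 3: {3,5}
6 never appears.

Answer: UNREACHABLE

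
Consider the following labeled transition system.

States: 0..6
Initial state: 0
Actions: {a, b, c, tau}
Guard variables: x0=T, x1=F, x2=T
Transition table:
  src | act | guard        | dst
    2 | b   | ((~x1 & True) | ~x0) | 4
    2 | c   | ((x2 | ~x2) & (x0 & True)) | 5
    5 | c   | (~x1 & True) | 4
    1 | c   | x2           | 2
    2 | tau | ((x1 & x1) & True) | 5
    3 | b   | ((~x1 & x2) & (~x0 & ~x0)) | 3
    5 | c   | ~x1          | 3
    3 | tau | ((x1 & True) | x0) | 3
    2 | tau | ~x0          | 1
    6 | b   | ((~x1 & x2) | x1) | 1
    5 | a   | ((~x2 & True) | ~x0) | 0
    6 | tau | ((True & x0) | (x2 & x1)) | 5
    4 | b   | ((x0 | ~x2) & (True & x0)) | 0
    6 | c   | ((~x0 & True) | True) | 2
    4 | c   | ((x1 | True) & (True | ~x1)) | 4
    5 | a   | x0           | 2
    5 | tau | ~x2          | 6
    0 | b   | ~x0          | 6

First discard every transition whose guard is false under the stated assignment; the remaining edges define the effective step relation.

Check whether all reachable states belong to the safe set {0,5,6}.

Safe = {0,5,6}
Reachable = {0}
  0: ✓

Answer: INVARIANT HOLDS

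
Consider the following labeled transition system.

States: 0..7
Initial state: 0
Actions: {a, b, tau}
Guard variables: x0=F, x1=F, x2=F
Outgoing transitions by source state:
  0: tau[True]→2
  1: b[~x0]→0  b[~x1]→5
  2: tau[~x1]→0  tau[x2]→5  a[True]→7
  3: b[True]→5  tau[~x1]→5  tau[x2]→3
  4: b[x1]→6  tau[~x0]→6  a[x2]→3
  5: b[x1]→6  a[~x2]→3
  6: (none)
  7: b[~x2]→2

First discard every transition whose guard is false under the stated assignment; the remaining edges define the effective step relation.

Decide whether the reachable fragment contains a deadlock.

Reachable = {0,2,7}
  0: tau→2  [deg 1]
  2: a→7  tau→0  [deg 2]
  7: b→2  [deg 1]

Answer: DEADLOCK-FREE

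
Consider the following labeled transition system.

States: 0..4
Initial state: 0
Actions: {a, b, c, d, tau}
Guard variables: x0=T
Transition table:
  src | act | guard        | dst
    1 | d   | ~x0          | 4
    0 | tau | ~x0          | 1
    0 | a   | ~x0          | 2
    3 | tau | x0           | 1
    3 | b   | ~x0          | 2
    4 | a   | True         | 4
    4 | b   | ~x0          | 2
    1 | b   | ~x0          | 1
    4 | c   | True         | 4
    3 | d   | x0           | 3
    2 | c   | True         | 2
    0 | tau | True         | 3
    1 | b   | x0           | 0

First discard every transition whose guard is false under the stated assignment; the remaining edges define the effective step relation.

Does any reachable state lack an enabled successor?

Answer: DEADLOCK-FREE

Working:
Reach set: {0,1,3}
  0: tau→3  [1 exit(s)]
  1: b→0  [1 exit(s)]
  3: d→3  tau→1  [2 exit(s)]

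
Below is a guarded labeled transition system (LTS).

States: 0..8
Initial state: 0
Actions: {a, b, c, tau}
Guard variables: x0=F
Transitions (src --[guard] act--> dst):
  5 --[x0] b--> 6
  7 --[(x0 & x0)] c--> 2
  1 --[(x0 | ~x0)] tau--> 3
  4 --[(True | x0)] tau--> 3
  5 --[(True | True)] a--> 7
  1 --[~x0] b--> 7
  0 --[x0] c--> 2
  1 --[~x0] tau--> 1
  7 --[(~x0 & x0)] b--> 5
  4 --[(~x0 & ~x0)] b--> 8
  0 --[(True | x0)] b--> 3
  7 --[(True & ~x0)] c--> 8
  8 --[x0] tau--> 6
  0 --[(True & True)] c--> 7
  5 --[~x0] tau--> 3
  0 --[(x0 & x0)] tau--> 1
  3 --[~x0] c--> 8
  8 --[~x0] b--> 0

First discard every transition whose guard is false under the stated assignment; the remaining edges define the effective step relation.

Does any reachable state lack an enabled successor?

Answer: DEADLOCK-FREE

Trace:
R = {0,3,7,8}
  0: b→3  c→7  [2 exit(s)]
  3: c→8  [1 exit(s)]
  7: c→8  [1 exit(s)]
  8: b→0  [1 exit(s)]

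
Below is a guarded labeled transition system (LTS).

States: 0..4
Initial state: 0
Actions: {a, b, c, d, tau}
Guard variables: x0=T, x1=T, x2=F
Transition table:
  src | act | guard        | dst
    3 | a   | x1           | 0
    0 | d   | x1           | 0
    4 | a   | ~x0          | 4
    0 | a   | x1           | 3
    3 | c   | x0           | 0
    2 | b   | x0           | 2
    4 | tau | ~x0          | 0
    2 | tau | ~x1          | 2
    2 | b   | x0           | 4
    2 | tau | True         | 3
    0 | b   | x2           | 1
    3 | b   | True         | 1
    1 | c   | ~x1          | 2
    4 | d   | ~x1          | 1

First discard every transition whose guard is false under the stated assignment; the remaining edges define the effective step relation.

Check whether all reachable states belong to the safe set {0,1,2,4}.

Answer: INVARIANT VIOLATED at state 3

Trace:
Safe = {0,1,2,4}
Reach set: {0,1,3}
  0: safe
  1: safe
  3: ✗ unsafe
witness against invariant: a → 3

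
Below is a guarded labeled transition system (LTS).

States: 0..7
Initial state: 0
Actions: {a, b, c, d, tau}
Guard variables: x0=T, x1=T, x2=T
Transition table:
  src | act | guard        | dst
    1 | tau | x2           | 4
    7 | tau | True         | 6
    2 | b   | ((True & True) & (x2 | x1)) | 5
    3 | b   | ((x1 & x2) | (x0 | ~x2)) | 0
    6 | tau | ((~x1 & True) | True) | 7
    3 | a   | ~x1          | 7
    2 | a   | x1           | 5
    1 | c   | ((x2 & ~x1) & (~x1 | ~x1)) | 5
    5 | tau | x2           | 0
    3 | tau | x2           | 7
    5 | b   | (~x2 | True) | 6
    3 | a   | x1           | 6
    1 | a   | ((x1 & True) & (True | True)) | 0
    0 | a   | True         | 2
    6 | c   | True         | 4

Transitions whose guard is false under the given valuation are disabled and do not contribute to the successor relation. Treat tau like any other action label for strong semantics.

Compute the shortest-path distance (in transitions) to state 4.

Answer: 4

Trace:
BFS to 4:
  depth 0: {0}
  depth 1: {2}
  depth 2: {5}
  depth 3: {6}
  depth 4: {4,7}
first hit 4 at d=4 via a·a·b·c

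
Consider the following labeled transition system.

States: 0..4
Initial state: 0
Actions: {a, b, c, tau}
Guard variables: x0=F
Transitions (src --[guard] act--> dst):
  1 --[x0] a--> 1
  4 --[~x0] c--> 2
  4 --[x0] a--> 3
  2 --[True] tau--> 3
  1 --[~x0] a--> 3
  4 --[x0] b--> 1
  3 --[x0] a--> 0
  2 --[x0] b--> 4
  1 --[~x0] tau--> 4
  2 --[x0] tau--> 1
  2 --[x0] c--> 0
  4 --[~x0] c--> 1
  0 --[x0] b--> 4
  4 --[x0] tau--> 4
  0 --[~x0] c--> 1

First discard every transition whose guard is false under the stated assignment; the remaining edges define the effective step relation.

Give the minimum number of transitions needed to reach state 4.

BFS to 4:
  depth 0: {0}
  depth 1: {1}
  depth 2: {3,4}
first hit 4 at d=2 via c·tau

Answer: 2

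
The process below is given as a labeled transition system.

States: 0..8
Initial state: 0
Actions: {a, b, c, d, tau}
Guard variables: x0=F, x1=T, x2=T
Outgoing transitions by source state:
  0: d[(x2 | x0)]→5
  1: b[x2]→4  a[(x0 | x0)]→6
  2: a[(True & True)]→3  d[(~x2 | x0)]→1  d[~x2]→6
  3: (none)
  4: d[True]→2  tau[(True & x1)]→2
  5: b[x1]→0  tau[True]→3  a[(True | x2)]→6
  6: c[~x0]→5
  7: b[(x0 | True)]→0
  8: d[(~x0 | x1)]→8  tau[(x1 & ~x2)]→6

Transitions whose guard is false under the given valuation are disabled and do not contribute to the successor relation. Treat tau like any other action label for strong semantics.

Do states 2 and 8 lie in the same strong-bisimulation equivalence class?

Answer: NOT BISIMILAR

Trace:
Refine partition for ~:
  π0 = {{0,1,2,3,4,5,6,7,8}}
  π1 = {{0,8},{1,7},{2},{3},{4},{5},{6}}
  π2 = {{0},{1},{2},{3},{4},{5},{6},{7},{8}}
stable after 3 split(s): 9 block(s)
2∈{2}, 8∈{8}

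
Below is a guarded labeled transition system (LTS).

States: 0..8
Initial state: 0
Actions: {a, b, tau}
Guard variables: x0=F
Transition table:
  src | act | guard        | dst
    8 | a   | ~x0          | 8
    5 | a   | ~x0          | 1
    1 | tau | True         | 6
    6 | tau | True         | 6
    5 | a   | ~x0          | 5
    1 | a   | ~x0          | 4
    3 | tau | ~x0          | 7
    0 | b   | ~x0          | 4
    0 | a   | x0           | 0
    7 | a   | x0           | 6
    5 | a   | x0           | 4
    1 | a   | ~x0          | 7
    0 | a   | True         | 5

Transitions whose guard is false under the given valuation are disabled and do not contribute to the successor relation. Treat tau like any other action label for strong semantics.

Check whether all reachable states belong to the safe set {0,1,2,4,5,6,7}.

Answer: INVARIANT HOLDS

Working:
Inv-set: {0,1,2,4,5,6,7}
Reachable = {0,1,4,5,6,7}
  0: ok
  1: ok
  4: ok
  5: ok
  6: ok
  7: ok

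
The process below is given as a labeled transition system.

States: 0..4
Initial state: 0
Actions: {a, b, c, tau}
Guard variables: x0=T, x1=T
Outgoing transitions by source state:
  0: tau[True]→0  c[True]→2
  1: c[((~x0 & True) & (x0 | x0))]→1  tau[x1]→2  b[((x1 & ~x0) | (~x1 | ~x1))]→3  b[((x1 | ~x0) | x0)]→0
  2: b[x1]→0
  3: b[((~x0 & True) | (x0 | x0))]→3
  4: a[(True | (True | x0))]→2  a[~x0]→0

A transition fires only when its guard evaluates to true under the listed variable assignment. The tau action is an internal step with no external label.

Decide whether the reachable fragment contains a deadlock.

Reach set: {0,2}
  0: c→2  tau→0  [deg 2]
  2: b→0  [deg 1]

Answer: DEADLOCK-FREE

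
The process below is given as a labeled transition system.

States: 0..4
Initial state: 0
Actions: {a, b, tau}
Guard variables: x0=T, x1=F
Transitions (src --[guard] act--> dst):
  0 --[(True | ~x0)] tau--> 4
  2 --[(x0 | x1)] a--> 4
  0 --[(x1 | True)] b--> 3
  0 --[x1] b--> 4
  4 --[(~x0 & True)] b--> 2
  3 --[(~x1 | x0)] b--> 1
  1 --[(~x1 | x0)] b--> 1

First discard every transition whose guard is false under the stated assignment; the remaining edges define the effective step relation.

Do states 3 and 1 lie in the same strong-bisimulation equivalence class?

Answer: BISIMILAR

Analysis:
Bisimulation quotient by refinement:
  P[0] = {{0,1,2,3,4}}
  P[1] = {{0},{1,3},{2},{4}}
Fixed point at round 2; 4 class(es).
[3]={1,3}  [1]={1,3}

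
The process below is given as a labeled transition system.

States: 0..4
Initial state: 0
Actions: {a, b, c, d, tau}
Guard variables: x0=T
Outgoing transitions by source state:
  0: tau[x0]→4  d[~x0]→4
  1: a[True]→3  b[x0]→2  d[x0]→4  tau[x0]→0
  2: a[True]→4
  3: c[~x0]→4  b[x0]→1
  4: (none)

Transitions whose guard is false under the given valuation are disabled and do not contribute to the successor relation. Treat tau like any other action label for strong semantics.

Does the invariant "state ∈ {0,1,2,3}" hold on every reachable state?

Answer: INVARIANT VIOLATED at state 4

Trace:
Safe = {0,1,2,3}
Reach set: {0,4}
  0: ok
  4: outside
reach 4 via tau — violates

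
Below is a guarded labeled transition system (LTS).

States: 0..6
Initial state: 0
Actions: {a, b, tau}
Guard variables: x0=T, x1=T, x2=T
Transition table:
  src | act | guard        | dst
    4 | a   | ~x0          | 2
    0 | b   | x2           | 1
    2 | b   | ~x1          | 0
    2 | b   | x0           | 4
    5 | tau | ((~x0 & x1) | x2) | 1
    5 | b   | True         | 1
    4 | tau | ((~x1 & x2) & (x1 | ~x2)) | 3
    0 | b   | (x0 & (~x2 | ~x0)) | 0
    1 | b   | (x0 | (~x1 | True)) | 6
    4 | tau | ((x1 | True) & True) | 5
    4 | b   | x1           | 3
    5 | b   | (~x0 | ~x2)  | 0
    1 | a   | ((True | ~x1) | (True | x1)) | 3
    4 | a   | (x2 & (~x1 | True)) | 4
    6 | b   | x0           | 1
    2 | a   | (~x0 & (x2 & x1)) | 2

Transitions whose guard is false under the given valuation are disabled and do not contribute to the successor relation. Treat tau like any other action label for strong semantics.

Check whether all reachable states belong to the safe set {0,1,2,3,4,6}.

Answer: INVARIANT HOLDS

Working:
Inv-set: {0,1,2,3,4,6}
Reachable = {0,1,3,6}
  0: ok
  1: ok
  3: ok
  6: ok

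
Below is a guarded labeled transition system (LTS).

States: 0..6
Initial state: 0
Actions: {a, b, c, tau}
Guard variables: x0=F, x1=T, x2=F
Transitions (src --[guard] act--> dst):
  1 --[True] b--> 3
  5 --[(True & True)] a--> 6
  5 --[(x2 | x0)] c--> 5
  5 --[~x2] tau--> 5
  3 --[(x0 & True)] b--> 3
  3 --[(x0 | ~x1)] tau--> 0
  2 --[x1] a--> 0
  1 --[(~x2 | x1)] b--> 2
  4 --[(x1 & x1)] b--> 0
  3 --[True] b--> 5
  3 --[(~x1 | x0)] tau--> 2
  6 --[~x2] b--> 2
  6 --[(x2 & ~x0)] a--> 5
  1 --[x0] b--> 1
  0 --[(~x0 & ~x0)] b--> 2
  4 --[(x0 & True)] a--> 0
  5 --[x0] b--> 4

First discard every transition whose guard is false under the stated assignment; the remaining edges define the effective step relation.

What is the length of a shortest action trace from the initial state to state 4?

Breadth-first toward 4:
  Layer 0: {0}
  Layer 1: {2}
4 never appears.

Answer: UNREACHABLE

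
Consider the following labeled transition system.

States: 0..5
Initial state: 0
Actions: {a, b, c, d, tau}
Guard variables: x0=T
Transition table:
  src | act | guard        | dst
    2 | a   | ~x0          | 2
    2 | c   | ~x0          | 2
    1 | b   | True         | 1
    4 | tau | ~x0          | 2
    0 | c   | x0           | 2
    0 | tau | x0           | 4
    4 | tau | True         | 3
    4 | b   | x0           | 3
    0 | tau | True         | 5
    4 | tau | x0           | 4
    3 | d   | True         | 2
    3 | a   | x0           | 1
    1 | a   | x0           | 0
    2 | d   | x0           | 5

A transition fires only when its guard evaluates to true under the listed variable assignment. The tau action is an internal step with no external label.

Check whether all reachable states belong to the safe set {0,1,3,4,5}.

Inv-set: {0,1,3,4,5}
Reach set: {0,1,2,3,4,5}
  0: ok
  1: ok
  2: outside
  3: ok
  4: ok
  5: ok
witness against invariant: c → 2

Answer: INVARIANT VIOLATED at state 2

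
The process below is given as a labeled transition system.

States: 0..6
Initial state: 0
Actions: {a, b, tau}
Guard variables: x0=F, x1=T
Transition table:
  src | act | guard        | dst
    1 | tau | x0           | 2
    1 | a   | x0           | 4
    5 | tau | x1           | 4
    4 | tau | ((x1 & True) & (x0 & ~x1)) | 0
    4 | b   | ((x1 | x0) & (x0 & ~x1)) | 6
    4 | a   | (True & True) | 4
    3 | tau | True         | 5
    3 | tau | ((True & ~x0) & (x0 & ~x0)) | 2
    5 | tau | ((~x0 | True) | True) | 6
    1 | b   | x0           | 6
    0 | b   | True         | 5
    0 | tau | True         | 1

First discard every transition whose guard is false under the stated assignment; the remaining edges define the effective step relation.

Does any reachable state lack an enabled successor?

Reach set: {0,1,4,5,6}
  0: b→5  tau→1  [2 out]
  1: ∅  [STUCK]
  4: a→4  [1 out]
  5: tau→4  tau→6  [2 out]
  6: ∅  [STUCK]
trace reaching 1: tau

Answer: DEADLOCK at state 1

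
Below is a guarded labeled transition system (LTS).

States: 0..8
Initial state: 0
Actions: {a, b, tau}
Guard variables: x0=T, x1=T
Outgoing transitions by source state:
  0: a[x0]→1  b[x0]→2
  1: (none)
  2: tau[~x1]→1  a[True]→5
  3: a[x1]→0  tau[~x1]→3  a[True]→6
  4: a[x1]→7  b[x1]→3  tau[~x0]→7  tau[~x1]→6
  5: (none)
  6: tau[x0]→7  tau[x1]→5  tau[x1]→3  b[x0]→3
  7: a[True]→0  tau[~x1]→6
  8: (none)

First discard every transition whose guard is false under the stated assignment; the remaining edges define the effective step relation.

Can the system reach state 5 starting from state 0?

Answer: REACHABLE

Analysis:
12 transition(s) survive guard evaluation.
Layer 0: {0}
Layer 1: {1,2}  total {0,1,2}
Layer 2: {5}  total {0,1,2,5}
R = {0,1,2,5}
Path to 5: b·a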